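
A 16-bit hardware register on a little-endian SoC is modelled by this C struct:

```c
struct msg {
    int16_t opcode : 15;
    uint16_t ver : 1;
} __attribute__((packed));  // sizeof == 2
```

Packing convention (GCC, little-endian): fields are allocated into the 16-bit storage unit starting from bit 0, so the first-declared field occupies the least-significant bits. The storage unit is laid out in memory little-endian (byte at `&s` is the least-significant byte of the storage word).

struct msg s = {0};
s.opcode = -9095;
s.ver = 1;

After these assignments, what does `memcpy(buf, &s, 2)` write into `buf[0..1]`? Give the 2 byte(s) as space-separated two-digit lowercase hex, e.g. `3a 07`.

opcode:15 = -9095 → 0x5c79 << 0 → word 0x5c79
ver:1 = 1 → 0x1 << 15 → word 0xdc79
word = 0xdc79 → little-endian bytes:
  [0]=0x79  [1]=0xdc

79 dc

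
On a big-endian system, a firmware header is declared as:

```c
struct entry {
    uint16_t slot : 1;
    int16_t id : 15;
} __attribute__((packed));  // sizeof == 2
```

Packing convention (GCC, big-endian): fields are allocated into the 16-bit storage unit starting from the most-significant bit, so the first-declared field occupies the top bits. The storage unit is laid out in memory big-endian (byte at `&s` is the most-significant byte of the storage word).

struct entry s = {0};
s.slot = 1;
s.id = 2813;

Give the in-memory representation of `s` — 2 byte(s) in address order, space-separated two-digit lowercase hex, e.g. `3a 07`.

[15+:1] slot=1 & 0x1 = 0x1; word=0x8000
[0+:15] id=2813 & 0x7fff = 0xafd; word=0x8afd
word = 0x8afd → big-endian bytes:
  [0]=0x8a  [1]=0xfd

8a fd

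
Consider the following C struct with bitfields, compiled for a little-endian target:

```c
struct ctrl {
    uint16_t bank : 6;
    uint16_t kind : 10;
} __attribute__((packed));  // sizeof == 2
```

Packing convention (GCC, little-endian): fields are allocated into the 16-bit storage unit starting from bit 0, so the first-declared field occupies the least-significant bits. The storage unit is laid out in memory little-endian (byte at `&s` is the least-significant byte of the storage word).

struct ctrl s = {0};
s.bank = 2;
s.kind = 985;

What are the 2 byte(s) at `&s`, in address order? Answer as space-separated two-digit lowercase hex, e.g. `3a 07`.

42 f6

bank (6b) val=2 bits=0x2 at bit 0: 0x0002
kind (10b) val=985 bits=0x3d9 at bit 6: 0xf642
word = 0xf642 → little-endian bytes:
  [0]=0x42  [1]=0xf6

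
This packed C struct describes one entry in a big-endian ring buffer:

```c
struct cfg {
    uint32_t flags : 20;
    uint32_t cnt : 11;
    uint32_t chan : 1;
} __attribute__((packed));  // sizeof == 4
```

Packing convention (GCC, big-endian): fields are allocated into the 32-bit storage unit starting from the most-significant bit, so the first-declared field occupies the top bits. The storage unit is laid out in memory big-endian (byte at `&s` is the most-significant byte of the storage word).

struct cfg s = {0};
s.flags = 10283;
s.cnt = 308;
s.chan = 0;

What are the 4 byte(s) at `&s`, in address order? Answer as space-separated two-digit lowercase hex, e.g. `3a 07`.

02 82 b2 68

flags:20 = 10283 → 0x282b << 12 → word 0x0282b000
cnt:11 = 308 → 0x134 << 1 → word 0x0282b268
chan:1 = 0 → 0x0 << 0 → word 0x0282b268
word = 0x0282b268 → big-endian bytes:
  [0]=0x02  [1]=0x82  [2]=0xb2  [3]=0x68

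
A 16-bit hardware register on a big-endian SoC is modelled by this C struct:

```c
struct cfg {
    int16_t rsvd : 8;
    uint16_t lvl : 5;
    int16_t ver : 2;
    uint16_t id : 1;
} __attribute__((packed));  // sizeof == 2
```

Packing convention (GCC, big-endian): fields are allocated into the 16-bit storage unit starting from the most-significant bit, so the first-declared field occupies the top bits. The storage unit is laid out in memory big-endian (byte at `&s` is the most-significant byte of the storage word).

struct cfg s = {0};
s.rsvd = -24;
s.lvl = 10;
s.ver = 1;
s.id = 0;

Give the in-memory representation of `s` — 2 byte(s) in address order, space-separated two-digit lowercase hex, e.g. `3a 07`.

[8+:8] rsvd=-24 & 0xff = 0xe8; word=0xe800
[3+:5] lvl=10 & 0x1f = 0xa; word=0xe850
[1+:2] ver=1 & 0x3 = 0x1; word=0xe852
[0+:1] id=0 & 0x1 = 0x0; word=0xe852
word = 0xe852 → big-endian bytes:
  [0]=0xe8  [1]=0x52

e8 52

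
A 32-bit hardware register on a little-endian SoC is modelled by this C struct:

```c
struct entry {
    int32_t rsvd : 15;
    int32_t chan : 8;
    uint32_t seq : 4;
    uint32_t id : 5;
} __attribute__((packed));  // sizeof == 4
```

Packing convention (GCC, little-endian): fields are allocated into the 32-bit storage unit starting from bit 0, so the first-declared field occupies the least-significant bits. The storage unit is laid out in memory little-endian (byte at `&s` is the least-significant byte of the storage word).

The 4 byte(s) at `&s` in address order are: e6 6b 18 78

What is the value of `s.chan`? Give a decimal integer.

48

[0]=0xe6 [1]=0x6b [2]=0x18 [3]=0x78 (little-endian) → word 0x78186be6
rsvd:15 @ bit 0 → (0x78186be6>>0)&0x7fff = 0x6be6
chan:8 @ bit 15 → (0x78186be6>>15)&0xff = 0x30  ←
seq:4 @ bit 23 → (0x78186be6>>23)&0xf = 0x0
id:5 @ bit 27 → (0x78186be6>>27)&0x1f = 0xf
chan signed 8b, MSB=0: value = 48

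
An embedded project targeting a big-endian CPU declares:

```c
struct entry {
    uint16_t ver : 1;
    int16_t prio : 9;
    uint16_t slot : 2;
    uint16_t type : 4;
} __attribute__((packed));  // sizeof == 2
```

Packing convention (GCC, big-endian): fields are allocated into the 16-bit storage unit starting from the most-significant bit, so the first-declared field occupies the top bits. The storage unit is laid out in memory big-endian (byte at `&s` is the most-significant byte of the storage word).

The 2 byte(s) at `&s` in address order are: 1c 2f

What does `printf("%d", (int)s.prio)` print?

[0]=0x1c [1]=0x2f (big-endian) → word 0x1c2f
ver [15+:1] = (word>>15) & 0x1 = 0
prio [6+:9] = (word>>6) & 0x1ff = 112  ←
slot [4+:2] = (word>>4) & 0x3 = 2
type [0+:4] = (word>>0) & 0xf = 15
prio signed 9b, MSB=0: value = 112

112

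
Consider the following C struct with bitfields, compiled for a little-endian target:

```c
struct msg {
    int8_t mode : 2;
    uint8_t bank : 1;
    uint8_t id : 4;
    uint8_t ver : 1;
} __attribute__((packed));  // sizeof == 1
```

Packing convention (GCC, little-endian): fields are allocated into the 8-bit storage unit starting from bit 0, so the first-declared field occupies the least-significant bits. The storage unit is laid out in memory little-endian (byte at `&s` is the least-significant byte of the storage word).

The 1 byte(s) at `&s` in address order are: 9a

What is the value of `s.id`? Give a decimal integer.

3

[0]=0x9a (little-endian) → word 0x9a
mode:2 @ bit 0 → (0x9a>>0)&0x3 = 0x2
bank:1 @ bit 2 → (0x9a>>2)&0x1 = 0x0
id:4 @ bit 3 → (0x9a>>3)&0xf = 0x3  ←
ver:1 @ bit 7 → (0x9a>>7)&0x1 = 0x1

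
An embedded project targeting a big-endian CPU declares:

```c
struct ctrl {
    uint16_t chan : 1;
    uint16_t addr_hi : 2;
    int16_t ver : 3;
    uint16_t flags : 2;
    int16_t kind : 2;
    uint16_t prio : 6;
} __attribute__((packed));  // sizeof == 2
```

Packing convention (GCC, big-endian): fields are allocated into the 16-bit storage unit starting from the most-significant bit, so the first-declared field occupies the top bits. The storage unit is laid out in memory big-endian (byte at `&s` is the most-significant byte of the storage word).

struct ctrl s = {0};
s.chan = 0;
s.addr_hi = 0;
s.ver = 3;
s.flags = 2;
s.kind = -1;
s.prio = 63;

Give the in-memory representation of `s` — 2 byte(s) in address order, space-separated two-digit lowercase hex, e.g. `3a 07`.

chan:1 = 0 → 0x0 << 15 → word 0x0000
addr_hi:2 = 0 → 0x0 << 13 → word 0x0000
ver:3 = 3 → 0x3 << 10 → word 0x0c00
flags:2 = 2 → 0x2 << 8 → word 0x0e00
kind:2 = -1 → 0x3 << 6 → word 0x0ec0
prio:6 = 63 → 0x3f << 0 → word 0x0eff
word = 0x0eff → big-endian bytes:
  [0]=0x0e  [1]=0xff

0e ff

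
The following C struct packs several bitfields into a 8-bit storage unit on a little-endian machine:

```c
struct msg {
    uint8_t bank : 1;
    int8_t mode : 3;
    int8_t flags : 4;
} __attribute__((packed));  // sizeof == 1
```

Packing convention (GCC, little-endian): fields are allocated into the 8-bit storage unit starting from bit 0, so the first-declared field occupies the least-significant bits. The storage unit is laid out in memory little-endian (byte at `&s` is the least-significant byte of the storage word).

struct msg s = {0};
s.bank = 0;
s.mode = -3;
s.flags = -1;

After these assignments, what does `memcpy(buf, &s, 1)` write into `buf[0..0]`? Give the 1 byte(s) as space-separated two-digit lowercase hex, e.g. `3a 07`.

fa

bank:1 = 0 → 0x0 << 0 → word 0x00
mode:3 = -3 → 0x5 << 1 → word 0x0a
flags:4 = -1 → 0xf << 4 → word 0xfa
word = 0xfa → little-endian bytes:
  [0]=0xfa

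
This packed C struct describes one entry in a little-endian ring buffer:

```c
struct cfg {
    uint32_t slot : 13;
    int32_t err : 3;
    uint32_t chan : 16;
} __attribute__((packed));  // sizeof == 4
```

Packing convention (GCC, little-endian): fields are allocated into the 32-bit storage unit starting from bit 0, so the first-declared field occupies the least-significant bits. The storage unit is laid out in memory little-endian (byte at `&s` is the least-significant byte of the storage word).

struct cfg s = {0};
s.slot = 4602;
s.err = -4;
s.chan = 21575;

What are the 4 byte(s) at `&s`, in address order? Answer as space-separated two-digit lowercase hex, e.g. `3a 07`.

slot:13 = 4602 → 0x11fa << 0 → word 0x000011fa
err:3 = -4 → 0x4 << 13 → word 0x000091fa
chan:16 = 21575 → 0x5447 << 16 → word 0x544791fa
word = 0x544791fa → little-endian bytes:
  [0]=0xfa  [1]=0x91  [2]=0x47  [3]=0x54

fa 91 47 54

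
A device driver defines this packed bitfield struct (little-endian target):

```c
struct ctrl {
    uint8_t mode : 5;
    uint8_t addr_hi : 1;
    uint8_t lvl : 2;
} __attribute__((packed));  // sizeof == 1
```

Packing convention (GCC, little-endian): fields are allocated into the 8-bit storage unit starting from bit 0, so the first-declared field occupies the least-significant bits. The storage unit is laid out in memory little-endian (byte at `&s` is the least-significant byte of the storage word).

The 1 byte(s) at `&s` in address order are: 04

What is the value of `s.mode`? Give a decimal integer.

[0]=0x04 (little-endian) → word 0x04
mode:5 @ bit 0 → (0x04>>0)&0x1f = 0x4  ←
addr_hi:1 @ bit 5 → (0x04>>5)&0x1 = 0x0
lvl:2 @ bit 6 → (0x04>>6)&0x3 = 0x0

4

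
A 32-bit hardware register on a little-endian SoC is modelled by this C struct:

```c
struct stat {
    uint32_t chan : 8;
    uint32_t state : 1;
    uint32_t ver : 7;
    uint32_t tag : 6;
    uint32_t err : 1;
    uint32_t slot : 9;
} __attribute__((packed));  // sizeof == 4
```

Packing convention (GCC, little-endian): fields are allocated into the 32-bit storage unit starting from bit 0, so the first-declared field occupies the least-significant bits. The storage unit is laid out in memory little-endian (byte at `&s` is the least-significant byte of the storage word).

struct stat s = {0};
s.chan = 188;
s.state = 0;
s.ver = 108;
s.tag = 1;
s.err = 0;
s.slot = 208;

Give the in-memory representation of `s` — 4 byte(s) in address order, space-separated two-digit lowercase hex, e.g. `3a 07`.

[0+:8] chan=188 & 0xff = 0xbc; word=0x000000bc
[8+:1] state=0 & 0x1 = 0x0; word=0x000000bc
[9+:7] ver=108 & 0x7f = 0x6c; word=0x0000d8bc
[16+:6] tag=1 & 0x3f = 0x1; word=0x0001d8bc
[22+:1] err=0 & 0x1 = 0x0; word=0x0001d8bc
[23+:9] slot=208 & 0x1ff = 0xd0; word=0x6801d8bc
word = 0x6801d8bc → little-endian bytes:
  [0]=0xbc  [1]=0xd8  [2]=0x01  [3]=0x68

bc d8 01 68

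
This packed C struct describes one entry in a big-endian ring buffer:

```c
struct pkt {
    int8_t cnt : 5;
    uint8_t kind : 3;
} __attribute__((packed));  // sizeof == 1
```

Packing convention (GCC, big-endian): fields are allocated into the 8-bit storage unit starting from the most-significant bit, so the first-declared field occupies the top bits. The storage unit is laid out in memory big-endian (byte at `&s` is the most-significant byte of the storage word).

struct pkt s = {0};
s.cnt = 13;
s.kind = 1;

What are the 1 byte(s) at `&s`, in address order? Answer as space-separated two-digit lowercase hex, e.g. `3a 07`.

cnt:5 = 13 → 0xd << 3 → word 0x68
kind:3 = 1 → 0x1 << 0 → word 0x69
word = 0x69 → big-endian bytes:
  [0]=0x69

69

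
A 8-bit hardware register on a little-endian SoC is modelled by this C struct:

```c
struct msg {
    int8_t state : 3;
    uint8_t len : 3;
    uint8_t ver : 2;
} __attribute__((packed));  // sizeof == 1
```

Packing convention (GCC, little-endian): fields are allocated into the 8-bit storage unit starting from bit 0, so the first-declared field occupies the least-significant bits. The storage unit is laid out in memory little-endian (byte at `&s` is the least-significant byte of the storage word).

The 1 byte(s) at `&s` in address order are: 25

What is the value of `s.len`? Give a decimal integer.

4

[0]=0x25 (little-endian) → word 0x25
state:3 @ bit 0 → (0x25>>0)&0x7 = 0x5
len:3 @ bit 3 → (0x25>>3)&0x7 = 0x4  ←
ver:2 @ bit 6 → (0x25>>6)&0x3 = 0x0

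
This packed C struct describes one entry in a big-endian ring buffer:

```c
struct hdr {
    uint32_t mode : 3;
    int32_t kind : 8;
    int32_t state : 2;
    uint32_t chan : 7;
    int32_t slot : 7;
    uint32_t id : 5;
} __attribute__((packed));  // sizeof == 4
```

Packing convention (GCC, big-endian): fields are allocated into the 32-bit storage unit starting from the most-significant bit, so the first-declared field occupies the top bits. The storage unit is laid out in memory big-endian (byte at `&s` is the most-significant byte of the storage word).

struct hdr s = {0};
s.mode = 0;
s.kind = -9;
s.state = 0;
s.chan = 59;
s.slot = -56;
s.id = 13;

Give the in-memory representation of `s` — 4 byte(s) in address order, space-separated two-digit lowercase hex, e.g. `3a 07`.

[29+:3] mode=0 & 0x7 = 0x0; word=0x00000000
[21+:8] kind=-9 & 0xff = 0xf7; word=0x1ee00000
[19+:2] state=0 & 0x3 = 0x0; word=0x1ee00000
[12+:7] chan=59 & 0x7f = 0x3b; word=0x1ee3b000
[5+:7] slot=-56 & 0x7f = 0x48; word=0x1ee3b900
[0+:5] id=13 & 0x1f = 0xd; word=0x1ee3b90d
word = 0x1ee3b90d → big-endian bytes:
  [0]=0x1e  [1]=0xe3  [2]=0xb9  [3]=0x0d

1e e3 b9 0d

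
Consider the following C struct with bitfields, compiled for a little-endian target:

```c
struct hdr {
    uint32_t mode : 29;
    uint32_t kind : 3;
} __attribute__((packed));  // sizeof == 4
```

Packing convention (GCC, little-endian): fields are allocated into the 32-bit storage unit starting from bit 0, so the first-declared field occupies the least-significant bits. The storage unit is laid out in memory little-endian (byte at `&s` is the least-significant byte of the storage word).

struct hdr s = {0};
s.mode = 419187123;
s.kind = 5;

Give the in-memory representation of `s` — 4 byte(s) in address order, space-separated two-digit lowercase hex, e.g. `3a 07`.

b3 49 fc b8

mode:29 = 419187123 → 0x18fc49b3 << 0 → word 0x18fc49b3
kind:3 = 5 → 0x5 << 29 → word 0xb8fc49b3
word = 0xb8fc49b3 → little-endian bytes:
  [0]=0xb3  [1]=0x49  [2]=0xfc  [3]=0xb8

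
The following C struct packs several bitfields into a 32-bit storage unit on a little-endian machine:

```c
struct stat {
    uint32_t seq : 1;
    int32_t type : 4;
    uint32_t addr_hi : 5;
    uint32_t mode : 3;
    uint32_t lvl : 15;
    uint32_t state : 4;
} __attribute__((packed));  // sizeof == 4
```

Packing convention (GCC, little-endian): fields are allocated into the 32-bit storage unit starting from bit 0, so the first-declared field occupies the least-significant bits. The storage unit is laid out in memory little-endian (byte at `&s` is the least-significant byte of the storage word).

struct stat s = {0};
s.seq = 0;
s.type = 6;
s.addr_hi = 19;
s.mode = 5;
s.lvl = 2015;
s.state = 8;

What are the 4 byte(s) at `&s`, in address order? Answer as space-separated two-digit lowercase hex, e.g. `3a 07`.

6c f6 fb 80

seq:1 = 0 → 0x0 << 0 → word 0x00000000
type:4 = 6 → 0x6 << 1 → word 0x0000000c
addr_hi:5 = 19 → 0x13 << 5 → word 0x0000026c
mode:3 = 5 → 0x5 << 10 → word 0x0000166c
lvl:15 = 2015 → 0x7df << 13 → word 0x00fbf66c
state:4 = 8 → 0x8 << 28 → word 0x80fbf66c
word = 0x80fbf66c → little-endian bytes:
  [0]=0x6c  [1]=0xf6  [2]=0xfb  [3]=0x80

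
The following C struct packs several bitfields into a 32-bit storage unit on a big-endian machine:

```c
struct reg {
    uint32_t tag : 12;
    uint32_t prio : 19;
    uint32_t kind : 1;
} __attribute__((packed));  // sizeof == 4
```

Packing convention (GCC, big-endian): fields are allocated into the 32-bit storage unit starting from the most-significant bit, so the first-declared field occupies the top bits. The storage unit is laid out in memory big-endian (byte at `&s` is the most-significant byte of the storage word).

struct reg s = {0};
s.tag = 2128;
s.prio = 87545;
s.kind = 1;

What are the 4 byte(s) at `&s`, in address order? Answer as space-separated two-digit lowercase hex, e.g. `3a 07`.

85 02 ab f3

tag (12b) val=2128 bits=0x850 at bit 20: 0x85000000
prio (19b) val=87545 bits=0x155f9 at bit 1: 0x8502abf2
kind (1b) val=1 bits=0x1 at bit 0: 0x8502abf3
word = 0x8502abf3 → big-endian bytes:
  [0]=0x85  [1]=0x02  [2]=0xab  [3]=0xf3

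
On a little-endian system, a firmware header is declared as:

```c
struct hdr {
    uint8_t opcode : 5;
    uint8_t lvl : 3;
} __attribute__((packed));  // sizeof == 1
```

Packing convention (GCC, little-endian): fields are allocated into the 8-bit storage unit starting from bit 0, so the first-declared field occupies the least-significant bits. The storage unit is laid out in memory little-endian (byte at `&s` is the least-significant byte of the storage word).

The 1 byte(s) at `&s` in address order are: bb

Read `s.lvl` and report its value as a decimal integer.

[0]=0xbb (little-endian) → word 0xbb
opcode:5 @ bit 0 → (0xbb>>0)&0x1f = 0x1b
lvl:3 @ bit 5 → (0xbb>>5)&0x7 = 0x5  ←

5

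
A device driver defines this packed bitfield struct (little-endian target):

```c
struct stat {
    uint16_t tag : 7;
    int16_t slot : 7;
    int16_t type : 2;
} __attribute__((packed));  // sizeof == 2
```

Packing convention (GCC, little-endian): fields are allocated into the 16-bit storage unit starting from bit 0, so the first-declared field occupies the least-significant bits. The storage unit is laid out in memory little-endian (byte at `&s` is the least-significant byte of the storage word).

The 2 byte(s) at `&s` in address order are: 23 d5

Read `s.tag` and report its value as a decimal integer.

35

[0]=0x23 [1]=0xd5 (little-endian) → word 0xd523
tag [0+:7] = (word>>0) & 0x7f = 35  ←
slot [7+:7] = (word>>7) & 0x7f = 42
type [14+:2] = (word>>14) & 0x3 = 3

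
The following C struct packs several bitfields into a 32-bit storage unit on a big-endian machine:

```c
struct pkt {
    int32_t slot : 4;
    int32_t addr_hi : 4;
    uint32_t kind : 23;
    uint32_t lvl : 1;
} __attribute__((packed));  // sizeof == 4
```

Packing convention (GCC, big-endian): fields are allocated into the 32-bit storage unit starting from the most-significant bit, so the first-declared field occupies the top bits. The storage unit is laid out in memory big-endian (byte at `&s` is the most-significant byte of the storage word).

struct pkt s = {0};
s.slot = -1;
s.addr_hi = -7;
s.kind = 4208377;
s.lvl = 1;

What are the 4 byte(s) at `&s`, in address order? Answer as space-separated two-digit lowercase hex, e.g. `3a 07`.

slot:4 = -1 → 0xf << 28 → word 0xf0000000
addr_hi:4 = -7 → 0x9 << 24 → word 0xf9000000
kind:23 = 4208377 → 0x4036f9 << 1 → word 0xf9806df2
lvl:1 = 1 → 0x1 << 0 → word 0xf9806df3
word = 0xf9806df3 → big-endian bytes:
  [0]=0xf9  [1]=0x80  [2]=0x6d  [3]=0xf3

f9 80 6d f3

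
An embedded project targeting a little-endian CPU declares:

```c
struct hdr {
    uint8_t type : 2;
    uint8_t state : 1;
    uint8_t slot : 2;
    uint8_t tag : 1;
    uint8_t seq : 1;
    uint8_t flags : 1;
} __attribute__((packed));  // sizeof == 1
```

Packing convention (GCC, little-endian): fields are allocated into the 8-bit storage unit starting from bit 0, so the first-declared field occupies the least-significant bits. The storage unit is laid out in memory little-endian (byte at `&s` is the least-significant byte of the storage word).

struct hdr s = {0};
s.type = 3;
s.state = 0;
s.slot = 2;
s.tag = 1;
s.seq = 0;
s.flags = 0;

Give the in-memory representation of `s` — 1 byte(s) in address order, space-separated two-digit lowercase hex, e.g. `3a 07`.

33

type (2b) val=3 bits=0x3 at bit 0: 0x03
state (1b) val=0 bits=0x0 at bit 2: 0x03
slot (2b) val=2 bits=0x2 at bit 3: 0x13
tag (1b) val=1 bits=0x1 at bit 5: 0x33
seq (1b) val=0 bits=0x0 at bit 6: 0x33
flags (1b) val=0 bits=0x0 at bit 7: 0x33
word = 0x33 → little-endian bytes:
  [0]=0x33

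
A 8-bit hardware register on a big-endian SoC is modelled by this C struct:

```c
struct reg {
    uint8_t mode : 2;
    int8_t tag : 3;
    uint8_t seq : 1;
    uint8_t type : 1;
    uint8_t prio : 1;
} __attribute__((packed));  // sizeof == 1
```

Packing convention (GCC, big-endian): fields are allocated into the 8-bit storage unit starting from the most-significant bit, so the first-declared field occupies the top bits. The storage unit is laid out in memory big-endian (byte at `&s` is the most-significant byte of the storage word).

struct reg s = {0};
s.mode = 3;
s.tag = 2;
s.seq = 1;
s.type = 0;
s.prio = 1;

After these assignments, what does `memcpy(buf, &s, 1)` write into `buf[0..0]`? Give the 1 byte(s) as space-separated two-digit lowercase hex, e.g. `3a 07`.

d5

mode (2b) val=3 bits=0x3 at bit 6: 0xc0
tag (3b) val=2 bits=0x2 at bit 3: 0xd0
seq (1b) val=1 bits=0x1 at bit 2: 0xd4
type (1b) val=0 bits=0x0 at bit 1: 0xd4
prio (1b) val=1 bits=0x1 at bit 0: 0xd5
word = 0xd5 → big-endian bytes:
  [0]=0xd5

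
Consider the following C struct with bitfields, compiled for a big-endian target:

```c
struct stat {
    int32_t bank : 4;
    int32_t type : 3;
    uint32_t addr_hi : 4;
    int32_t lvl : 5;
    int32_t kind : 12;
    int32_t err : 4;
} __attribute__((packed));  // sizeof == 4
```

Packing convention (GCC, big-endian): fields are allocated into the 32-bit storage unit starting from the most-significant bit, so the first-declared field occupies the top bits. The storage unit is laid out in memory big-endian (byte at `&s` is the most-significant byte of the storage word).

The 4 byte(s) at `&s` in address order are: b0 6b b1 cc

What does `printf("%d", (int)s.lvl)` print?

11

[0]=0xb0 [1]=0x6b [2]=0xb1 [3]=0xcc (big-endian) → word 0xb06bb1cc
bank [28+:4] = (word>>28) & 0xf = 11
type [25+:3] = (word>>25) & 0x7 = 0
addr_hi [21+:4] = (word>>21) & 0xf = 3
lvl [16+:5] = (word>>16) & 0x1f = 11  ←
kind [4+:12] = (word>>4) & 0xfff = 2844
err [0+:4] = (word>>0) & 0xf = 12
lvl signed 5b, MSB=0: value = 11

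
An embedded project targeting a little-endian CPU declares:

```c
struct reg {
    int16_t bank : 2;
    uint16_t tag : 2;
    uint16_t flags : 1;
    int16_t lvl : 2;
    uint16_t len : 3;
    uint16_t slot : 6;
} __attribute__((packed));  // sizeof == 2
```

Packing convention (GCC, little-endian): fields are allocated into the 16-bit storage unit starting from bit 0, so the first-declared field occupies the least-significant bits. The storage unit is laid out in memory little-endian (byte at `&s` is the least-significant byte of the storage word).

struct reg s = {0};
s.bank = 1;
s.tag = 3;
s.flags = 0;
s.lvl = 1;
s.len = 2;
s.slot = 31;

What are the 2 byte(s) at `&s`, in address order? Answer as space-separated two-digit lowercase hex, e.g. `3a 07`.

2d 7d

[0+:2] bank=1 & 0x3 = 0x1; word=0x0001
[2+:2] tag=3 & 0x3 = 0x3; word=0x000d
[4+:1] flags=0 & 0x1 = 0x0; word=0x000d
[5+:2] lvl=1 & 0x3 = 0x1; word=0x002d
[7+:3] len=2 & 0x7 = 0x2; word=0x012d
[10+:6] slot=31 & 0x3f = 0x1f; word=0x7d2d
word = 0x7d2d → little-endian bytes:
  [0]=0x2d  [1]=0x7d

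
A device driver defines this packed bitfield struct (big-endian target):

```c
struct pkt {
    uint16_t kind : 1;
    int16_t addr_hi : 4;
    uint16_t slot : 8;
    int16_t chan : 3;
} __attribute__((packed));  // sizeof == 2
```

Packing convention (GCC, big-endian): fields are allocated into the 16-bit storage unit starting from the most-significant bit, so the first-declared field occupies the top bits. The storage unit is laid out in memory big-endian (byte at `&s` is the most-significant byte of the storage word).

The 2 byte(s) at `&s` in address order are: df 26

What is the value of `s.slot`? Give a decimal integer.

[0]=0xdf [1]=0x26 (big-endian) → word 0xdf26
kind:1 @ bit 15 → (0xdf26>>15)&0x1 = 0x1
addr_hi:4 @ bit 11 → (0xdf26>>11)&0xf = 0xb
slot:8 @ bit 3 → (0xdf26>>3)&0xff = 0xe4  ←
chan:3 @ bit 0 → (0xdf26>>0)&0x7 = 0x6

228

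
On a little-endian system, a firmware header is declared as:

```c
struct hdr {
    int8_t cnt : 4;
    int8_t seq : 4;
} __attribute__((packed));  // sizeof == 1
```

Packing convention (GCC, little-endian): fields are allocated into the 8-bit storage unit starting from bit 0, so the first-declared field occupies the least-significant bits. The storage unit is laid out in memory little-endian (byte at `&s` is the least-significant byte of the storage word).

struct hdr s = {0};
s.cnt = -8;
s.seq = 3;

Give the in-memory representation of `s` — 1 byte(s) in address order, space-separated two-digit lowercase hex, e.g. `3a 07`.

38

[0+:4] cnt=-8 & 0xf = 0x8; word=0x08
[4+:4] seq=3 & 0xf = 0x3; word=0x38
word = 0x38 → little-endian bytes:
  [0]=0x38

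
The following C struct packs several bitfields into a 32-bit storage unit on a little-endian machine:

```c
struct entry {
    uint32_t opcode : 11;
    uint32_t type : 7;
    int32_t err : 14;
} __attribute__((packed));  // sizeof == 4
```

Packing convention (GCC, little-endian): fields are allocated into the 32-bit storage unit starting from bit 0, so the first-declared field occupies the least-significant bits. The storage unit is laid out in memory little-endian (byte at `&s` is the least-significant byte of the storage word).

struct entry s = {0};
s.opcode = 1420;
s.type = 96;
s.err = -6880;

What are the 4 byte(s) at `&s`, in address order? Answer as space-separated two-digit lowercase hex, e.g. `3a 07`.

8c 05 83 94

[0+:11] opcode=1420 & 0x7ff = 0x58c; word=0x0000058c
[11+:7] type=96 & 0x7f = 0x60; word=0x0003058c
[18+:14] err=-6880 & 0x3fff = 0x2520; word=0x9483058c
word = 0x9483058c → little-endian bytes:
  [0]=0x8c  [1]=0x05  [2]=0x83  [3]=0x94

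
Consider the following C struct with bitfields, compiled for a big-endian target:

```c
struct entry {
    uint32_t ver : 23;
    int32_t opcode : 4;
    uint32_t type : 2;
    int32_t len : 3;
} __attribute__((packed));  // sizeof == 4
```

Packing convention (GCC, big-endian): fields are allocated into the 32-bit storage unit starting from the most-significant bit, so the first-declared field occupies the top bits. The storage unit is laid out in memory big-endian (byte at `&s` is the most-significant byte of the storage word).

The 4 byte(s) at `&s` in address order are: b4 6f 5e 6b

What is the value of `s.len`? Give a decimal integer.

[0]=0xb4 [1]=0x6f [2]=0x5e [3]=0x6b (big-endian) → word 0xb46f5e6b
ver [9+:23] = (word>>9) & 0x7fffff = 5912495
opcode [5+:4] = (word>>5) & 0xf = 3
type [3+:2] = (word>>3) & 0x3 = 1
len [0+:3] = (word>>0) & 0x7 = 3  ←
len signed 3b, MSB=0: value = 3

3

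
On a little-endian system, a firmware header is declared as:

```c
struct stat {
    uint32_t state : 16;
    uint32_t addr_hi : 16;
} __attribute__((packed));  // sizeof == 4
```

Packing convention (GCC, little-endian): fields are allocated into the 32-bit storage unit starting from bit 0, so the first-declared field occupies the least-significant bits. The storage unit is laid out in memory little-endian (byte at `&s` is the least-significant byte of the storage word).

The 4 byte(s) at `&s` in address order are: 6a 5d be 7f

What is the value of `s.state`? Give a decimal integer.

[0]=0x6a [1]=0x5d [2]=0xbe [3]=0x7f (little-endian) → word 0x7fbe5d6a
state [0+:16] = (word>>0) & 0xffff = 23914  ←
addr_hi [16+:16] = (word>>16) & 0xffff = 32702

23914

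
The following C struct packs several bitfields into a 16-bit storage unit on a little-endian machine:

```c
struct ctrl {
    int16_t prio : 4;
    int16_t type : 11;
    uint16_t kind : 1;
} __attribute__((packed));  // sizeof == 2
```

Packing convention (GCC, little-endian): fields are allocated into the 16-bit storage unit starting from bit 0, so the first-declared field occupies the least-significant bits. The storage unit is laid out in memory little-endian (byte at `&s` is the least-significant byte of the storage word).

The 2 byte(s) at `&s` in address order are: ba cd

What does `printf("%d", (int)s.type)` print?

[0]=0xba [1]=0xcd (little-endian) → word 0xcdba
prio:4 @ bit 0 → (0xcdba>>0)&0xf = 0xa
type:11 @ bit 4 → (0xcdba>>4)&0x7ff = 0x4db  ←
kind:1 @ bit 15 → (0xcdba>>15)&0x1 = 0x1
type signed 11b, MSB=1: 1243 - 2048 = -805

-805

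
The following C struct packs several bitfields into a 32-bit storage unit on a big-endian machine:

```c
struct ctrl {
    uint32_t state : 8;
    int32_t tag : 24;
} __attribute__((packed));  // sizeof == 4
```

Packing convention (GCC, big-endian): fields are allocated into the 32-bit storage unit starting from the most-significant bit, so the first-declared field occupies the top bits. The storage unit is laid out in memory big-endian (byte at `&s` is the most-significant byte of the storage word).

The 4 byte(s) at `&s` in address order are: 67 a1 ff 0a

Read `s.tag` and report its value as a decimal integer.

-6160630

[0]=0x67 [1]=0xa1 [2]=0xff [3]=0x0a (big-endian) → word 0x67a1ff0a
state:8 @ bit 24 → (0x67a1ff0a>>24)&0xff = 0x67
tag:24 @ bit 0 → (0x67a1ff0a>>0)&0xffffff = 0xa1ff0a  ←
tag signed 24b, MSB=1: 10616586 - 16777216 = -6160630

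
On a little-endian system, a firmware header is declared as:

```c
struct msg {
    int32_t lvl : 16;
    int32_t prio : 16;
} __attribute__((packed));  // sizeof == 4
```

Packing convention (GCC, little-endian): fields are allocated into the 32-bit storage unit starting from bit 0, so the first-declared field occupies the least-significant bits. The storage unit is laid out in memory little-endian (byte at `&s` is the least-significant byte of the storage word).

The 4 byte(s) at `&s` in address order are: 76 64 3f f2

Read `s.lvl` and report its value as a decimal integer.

[0]=0x76 [1]=0x64 [2]=0x3f [3]=0xf2 (little-endian) → word 0xf23f6476
lvl:16 @ bit 0 → (0xf23f6476>>0)&0xffff = 0x6476  ←
prio:16 @ bit 16 → (0xf23f6476>>16)&0xffff = 0xf23f
lvl signed 16b, MSB=0: value = 25718

25718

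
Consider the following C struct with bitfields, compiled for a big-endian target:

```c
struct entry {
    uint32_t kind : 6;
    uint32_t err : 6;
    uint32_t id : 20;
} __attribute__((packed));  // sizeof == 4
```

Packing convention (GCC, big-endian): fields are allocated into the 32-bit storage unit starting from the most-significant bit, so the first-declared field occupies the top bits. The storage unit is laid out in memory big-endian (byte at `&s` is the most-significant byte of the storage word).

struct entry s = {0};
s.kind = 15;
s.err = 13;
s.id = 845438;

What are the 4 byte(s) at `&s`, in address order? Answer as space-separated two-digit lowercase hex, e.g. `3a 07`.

3c dc e6 7e

[26+:6] kind=15 & 0x3f = 0xf; word=0x3c000000
[20+:6] err=13 & 0x3f = 0xd; word=0x3cd00000
[0+:20] id=845438 & 0xfffff = 0xce67e; word=0x3cdce67e
word = 0x3cdce67e → big-endian bytes:
  [0]=0x3c  [1]=0xdc  [2]=0xe6  [3]=0x7e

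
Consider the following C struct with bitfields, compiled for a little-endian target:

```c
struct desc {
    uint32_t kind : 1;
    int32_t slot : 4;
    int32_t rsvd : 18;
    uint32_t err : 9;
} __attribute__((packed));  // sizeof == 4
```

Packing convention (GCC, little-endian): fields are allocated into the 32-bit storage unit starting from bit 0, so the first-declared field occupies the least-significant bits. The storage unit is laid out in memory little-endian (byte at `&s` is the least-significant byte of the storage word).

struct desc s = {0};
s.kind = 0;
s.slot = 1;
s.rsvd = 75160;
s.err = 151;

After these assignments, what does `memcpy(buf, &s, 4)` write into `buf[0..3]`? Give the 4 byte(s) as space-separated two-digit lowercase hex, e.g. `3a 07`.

kind:1 = 0 → 0x0 << 0 → word 0x00000000
slot:4 = 1 → 0x1 << 1 → word 0x00000002
rsvd:18 = 75160 → 0x12598 << 5 → word 0x0024b302
err:9 = 151 → 0x97 << 23 → word 0x4ba4b302
word = 0x4ba4b302 → little-endian bytes:
  [0]=0x02  [1]=0xb3  [2]=0xa4  [3]=0x4b

02 b3 a4 4b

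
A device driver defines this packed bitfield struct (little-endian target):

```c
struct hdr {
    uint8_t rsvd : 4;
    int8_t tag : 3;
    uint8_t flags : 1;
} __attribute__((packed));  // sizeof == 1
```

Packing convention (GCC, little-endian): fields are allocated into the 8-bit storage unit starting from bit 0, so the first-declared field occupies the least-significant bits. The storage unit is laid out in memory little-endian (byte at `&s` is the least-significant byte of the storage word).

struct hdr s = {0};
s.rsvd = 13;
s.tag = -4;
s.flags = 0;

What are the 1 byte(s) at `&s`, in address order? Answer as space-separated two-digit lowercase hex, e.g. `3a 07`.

rsvd (4b) val=13 bits=0xd at bit 0: 0x0d
tag (3b) val=-4 bits=0x4 at bit 4: 0x4d
flags (1b) val=0 bits=0x0 at bit 7: 0x4d
word = 0x4d → little-endian bytes:
  [0]=0x4d

4d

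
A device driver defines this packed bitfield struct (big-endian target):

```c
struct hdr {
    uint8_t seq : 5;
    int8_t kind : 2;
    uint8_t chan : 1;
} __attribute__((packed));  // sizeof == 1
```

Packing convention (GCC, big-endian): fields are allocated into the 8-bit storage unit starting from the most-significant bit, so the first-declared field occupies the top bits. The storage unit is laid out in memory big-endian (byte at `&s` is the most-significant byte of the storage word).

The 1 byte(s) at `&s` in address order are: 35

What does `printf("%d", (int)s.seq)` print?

6

[0]=0x35 (big-endian) → word 0x35
seq:5 @ bit 3 → (0x35>>3)&0x1f = 0x6  ←
kind:2 @ bit 1 → (0x35>>1)&0x3 = 0x2
chan:1 @ bit 0 → (0x35>>0)&0x1 = 0x1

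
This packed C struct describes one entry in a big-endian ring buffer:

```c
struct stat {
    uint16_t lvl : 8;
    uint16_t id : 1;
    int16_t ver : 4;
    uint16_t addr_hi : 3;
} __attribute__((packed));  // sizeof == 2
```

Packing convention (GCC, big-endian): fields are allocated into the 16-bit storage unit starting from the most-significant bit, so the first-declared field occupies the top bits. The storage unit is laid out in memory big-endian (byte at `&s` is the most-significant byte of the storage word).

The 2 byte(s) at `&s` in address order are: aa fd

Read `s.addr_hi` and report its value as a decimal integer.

[0]=0xaa [1]=0xfd (big-endian) → word 0xaafd
lvl:8 @ bit 8 → (0xaafd>>8)&0xff = 0xaa
id:1 @ bit 7 → (0xaafd>>7)&0x1 = 0x1
ver:4 @ bit 3 → (0xaafd>>3)&0xf = 0xf
addr_hi:3 @ bit 0 → (0xaafd>>0)&0x7 = 0x5  ←

5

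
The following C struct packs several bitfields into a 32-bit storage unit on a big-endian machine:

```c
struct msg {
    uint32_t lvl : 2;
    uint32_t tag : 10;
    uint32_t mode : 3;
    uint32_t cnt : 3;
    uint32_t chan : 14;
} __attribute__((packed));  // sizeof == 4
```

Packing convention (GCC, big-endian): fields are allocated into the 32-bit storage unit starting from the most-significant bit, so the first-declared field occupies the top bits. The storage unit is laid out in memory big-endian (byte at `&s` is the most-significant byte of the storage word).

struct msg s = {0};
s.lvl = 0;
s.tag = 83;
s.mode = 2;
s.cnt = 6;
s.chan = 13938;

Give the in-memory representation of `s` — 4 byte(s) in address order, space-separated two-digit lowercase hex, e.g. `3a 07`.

lvl:2 = 0 → 0x0 << 30 → word 0x00000000
tag:10 = 83 → 0x53 << 20 → word 0x05300000
mode:3 = 2 → 0x2 << 17 → word 0x05340000
cnt:3 = 6 → 0x6 << 14 → word 0x05358000
chan:14 = 13938 → 0x3672 << 0 → word 0x0535b672
word = 0x0535b672 → big-endian bytes:
  [0]=0x05  [1]=0x35  [2]=0xb6  [3]=0x72

05 35 b6 72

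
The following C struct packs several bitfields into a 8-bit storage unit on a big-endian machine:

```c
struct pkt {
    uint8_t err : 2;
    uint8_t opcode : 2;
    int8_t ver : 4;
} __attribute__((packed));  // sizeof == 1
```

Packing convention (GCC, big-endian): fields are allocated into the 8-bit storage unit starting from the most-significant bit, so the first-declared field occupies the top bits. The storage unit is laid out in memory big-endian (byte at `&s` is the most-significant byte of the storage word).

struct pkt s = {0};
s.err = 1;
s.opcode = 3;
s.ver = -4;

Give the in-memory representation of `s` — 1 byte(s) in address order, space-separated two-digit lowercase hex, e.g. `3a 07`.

[6+:2] err=1 & 0x3 = 0x1; word=0x40
[4+:2] opcode=3 & 0x3 = 0x3; word=0x70
[0+:4] ver=-4 & 0xf = 0xc; word=0x7c
word = 0x7c → big-endian bytes:
  [0]=0x7c

7c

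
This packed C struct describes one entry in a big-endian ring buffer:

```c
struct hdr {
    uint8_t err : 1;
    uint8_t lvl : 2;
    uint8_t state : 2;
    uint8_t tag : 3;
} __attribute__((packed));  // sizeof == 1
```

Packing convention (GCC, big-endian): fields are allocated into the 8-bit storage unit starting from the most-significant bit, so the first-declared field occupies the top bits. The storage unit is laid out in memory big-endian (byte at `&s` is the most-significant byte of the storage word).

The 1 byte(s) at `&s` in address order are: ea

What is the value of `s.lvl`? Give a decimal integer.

3

[0]=0xea (big-endian) → word 0xea
err:1 @ bit 7 → (0xea>>7)&0x1 = 0x1
lvl:2 @ bit 5 → (0xea>>5)&0x3 = 0x3  ←
state:2 @ bit 3 → (0xea>>3)&0x3 = 0x1
tag:3 @ bit 0 → (0xea>>0)&0x7 = 0x2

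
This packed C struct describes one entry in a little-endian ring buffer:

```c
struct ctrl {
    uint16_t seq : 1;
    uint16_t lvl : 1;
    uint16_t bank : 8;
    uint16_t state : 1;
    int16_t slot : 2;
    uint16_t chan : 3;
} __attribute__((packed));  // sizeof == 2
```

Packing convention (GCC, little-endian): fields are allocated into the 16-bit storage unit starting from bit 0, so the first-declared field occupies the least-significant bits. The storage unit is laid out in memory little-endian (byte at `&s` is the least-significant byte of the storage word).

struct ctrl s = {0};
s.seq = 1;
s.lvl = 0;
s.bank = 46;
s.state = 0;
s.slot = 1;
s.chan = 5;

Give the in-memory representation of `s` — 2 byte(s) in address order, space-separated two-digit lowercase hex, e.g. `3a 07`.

seq:1 = 1 → 0x1 << 0 → word 0x0001
lvl:1 = 0 → 0x0 << 1 → word 0x0001
bank:8 = 46 → 0x2e << 2 → word 0x00b9
state:1 = 0 → 0x0 << 10 → word 0x00b9
slot:2 = 1 → 0x1 << 11 → word 0x08b9
chan:3 = 5 → 0x5 << 13 → word 0xa8b9
word = 0xa8b9 → little-endian bytes:
  [0]=0xb9  [1]=0xa8

b9 a8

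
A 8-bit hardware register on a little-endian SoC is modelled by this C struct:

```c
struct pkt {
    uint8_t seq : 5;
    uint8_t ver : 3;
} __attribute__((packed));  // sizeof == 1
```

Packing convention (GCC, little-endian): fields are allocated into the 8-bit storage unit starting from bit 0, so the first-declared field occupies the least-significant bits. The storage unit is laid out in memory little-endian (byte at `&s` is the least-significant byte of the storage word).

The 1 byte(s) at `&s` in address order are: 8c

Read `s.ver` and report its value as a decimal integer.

[0]=0x8c (little-endian) → word 0x8c
seq [0+:5] = (word>>0) & 0x1f = 12
ver [5+:3] = (word>>5) & 0x7 = 4  ←

4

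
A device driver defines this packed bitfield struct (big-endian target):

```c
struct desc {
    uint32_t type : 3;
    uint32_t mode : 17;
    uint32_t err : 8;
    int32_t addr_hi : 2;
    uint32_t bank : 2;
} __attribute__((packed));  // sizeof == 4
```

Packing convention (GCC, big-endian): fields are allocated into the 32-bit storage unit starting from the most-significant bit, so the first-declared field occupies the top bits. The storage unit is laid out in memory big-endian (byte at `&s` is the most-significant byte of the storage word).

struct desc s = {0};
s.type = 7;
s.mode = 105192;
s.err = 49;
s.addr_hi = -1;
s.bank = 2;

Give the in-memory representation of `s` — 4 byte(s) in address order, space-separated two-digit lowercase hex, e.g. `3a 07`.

[29+:3] type=7 & 0x7 = 0x7; word=0xe0000000
[12+:17] mode=105192 & 0x1ffff = 0x19ae8; word=0xf9ae8000
[4+:8] err=49 & 0xff = 0x31; word=0xf9ae8310
[2+:2] addr_hi=-1 & 0x3 = 0x3; word=0xf9ae831c
[0+:2] bank=2 & 0x3 = 0x2; word=0xf9ae831e
word = 0xf9ae831e → big-endian bytes:
  [0]=0xf9  [1]=0xae  [2]=0x83  [3]=0x1e

f9 ae 83 1e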